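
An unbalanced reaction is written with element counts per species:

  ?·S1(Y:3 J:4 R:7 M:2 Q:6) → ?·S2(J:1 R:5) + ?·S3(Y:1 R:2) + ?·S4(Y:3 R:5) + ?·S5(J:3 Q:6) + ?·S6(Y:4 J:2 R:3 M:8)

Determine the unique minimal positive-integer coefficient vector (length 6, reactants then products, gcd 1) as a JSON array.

Coefficients: [4, 2, 5, 1, 4, 1]

Y: 4·3 = 12 | 2·0+5·1+1·3+4·0+1·4 = 12
J: 4·4 = 16 | 2·1+5·0+1·0+4·3+1·2 = 16
R: 4·7 = 28 | 2·5+5·2+1·5+4·0+1·3 = 28
M: 4·2 = 8 | 2·0+5·0+1·0+4·0+1·8 = 8
Q: 4·6 = 24 | 2·0+5·0+1·0+4·6+1·0 = 24
gcd(4,2,5,1,4,1) = 1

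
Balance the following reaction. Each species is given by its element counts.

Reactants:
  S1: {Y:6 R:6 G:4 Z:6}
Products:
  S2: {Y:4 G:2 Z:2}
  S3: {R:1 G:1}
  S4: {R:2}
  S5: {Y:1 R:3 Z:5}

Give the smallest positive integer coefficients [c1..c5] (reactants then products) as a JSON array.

Y: 3·6 = 18 | 4·4+4·0+4·0+2·1 = 18
R: 3·6 = 18 | 4·0+4·1+4·2+2·3 = 18
G: 3·4 = 12 | 4·2+4·1+4·0+2·0 = 12
Z: 3·6 = 18 | 4·2+4·0+4·0+2·5 = 18
gcd(3,4,4,4,2) = 1

Coefficients: [3, 4, 4, 4, 2]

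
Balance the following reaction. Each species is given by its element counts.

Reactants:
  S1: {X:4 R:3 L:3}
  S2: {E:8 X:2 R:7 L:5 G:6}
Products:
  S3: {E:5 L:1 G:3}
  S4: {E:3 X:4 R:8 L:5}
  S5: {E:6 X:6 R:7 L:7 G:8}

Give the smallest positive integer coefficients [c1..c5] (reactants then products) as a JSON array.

Coefficients: [6, 5, 2, 4, 3]

E: 6·0+5·8 = 40 | 2·5+4·3+3·6 = 40
X: 6·4+5·2 = 34 | 2·0+4·4+3·6 = 34
R: 6·3+5·7 = 53 | 2·0+4·8+3·7 = 53
L: 6·3+5·5 = 43 | 2·1+4·5+3·7 = 43
G: 6·0+5·6 = 30 | 2·3+4·0+3·8 = 30
gcd(6,5,2,4,3) = 1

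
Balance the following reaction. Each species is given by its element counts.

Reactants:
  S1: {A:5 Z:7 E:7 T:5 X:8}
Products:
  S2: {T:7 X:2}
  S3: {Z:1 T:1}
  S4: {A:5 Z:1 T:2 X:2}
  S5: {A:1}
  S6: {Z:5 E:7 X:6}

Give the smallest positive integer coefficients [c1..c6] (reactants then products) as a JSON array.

Coefficients: [3, 1, 4, 2, 5, 3]

A: 3·5 = 15 | 1·0+4·0+2·5+5·1+3·0 = 15
Z: 3·7 = 21 | 1·0+4·1+2·1+5·0+3·5 = 21
E: 3·7 = 21 | 1·0+4·0+2·0+5·0+3·7 = 21
T: 3·5 = 15 | 1·7+4·1+2·2+5·0+3·0 = 15
X: 3·8 = 24 | 1·2+4·0+2·2+5·0+3·6 = 24
gcd(3,1,4,2,5,3) = 1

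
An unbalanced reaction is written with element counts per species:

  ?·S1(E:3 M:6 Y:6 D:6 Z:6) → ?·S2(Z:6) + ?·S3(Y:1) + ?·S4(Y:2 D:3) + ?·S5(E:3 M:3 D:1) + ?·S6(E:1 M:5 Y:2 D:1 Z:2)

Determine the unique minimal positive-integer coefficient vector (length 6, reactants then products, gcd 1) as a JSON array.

E: 4·3 = 12 | 3·0+6·0+6·0+3·3+3·1 = 12
M: 4·6 = 24 | 3·0+6·0+6·0+3·3+3·5 = 24
Y: 4·6 = 24 | 3·0+6·1+6·2+3·0+3·2 = 24
D: 4·6 = 24 | 3·0+6·0+6·3+3·1+3·1 = 24
Z: 4·6 = 24 | 3·6+6·0+6·0+3·0+3·2 = 24
gcd(4,3,6,6,3,3) = 1

Coefficients: [4, 3, 6, 6, 3, 3]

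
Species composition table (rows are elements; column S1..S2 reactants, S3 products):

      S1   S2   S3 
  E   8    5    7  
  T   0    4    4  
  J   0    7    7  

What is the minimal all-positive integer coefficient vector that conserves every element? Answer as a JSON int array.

E: 1·8+4·5 = 28 | 4·7 = 28
T: 1·0+4·4 = 16 | 4·4 = 16
J: 1·0+4·7 = 28 | 4·7 = 28
gcd(1,4,4) = 1

Coefficients: [1, 4, 4]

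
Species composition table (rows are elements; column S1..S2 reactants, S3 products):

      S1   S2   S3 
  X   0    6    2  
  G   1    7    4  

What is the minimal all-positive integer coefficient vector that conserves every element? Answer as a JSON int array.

Coefficients: [5, 1, 3]

X: 5·0+1·6 = 6 | 3·2 = 6
G: 5·1+1·7 = 12 | 3·4 = 12
gcd(5,1,3) = 1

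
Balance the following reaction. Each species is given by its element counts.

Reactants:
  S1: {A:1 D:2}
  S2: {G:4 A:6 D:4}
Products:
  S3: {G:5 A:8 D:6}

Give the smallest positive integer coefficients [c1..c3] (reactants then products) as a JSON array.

Coefficients: [2, 5, 4]

G: 2·0+5·4 = 20 | 4·5 = 20
A: 2·1+5·6 = 32 | 4·8 = 32
D: 2·2+5·4 = 24 | 4·6 = 24
gcd(2,5,4) = 1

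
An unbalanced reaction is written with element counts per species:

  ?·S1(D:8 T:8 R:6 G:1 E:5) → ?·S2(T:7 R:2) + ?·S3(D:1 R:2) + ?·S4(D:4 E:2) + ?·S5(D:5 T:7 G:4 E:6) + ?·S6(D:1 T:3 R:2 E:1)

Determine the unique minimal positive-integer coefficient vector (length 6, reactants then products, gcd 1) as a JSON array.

Coefficients: [4, 1, 5, 4, 1, 6]

D: 4·8 = 32 | 1·0+5·1+4·4+1·5+6·1 = 32
T: 4·8 = 32 | 1·7+5·0+4·0+1·7+6·3 = 32
R: 4·6 = 24 | 1·2+5·2+4·0+1·0+6·2 = 24
G: 4·1 = 4 | 1·0+5·0+4·0+1·4+6·0 = 4
E: 4·5 = 20 | 1·0+5·0+4·2+1·6+6·1 = 20
gcd(4,1,5,4,1,6) = 1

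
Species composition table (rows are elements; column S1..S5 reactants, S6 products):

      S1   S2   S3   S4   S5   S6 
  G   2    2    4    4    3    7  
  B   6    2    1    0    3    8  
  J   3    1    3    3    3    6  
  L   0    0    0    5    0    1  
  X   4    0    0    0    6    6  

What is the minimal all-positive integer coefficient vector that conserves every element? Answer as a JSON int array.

G: 3·2+6·2+1·4+1·4+3·3 = 35 | 5·7 = 35
B: 3·6+6·2+1·1+1·0+3·3 = 40 | 5·8 = 40
J: 3·3+6·1+1·3+1·3+3·3 = 30 | 5·6 = 30
L: 3·0+6·0+1·0+1·5+3·0 = 5 | 5·1 = 5
X: 3·4+6·0+1·0+1·0+3·6 = 30 | 5·6 = 30
gcd(3,6,1,1,3,5) = 1

Coefficients: [3, 6, 1, 1, 3, 5]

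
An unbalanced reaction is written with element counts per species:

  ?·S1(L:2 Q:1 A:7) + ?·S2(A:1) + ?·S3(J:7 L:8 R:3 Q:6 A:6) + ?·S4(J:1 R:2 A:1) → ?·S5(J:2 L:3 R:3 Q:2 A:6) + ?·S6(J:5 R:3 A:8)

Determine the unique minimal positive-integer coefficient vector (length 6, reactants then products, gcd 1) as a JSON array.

J: 2·0+6·0+1·7+6·1 = 13 | 4·2+1·5 = 13
L: 2·2+6·0+1·8+6·0 = 12 | 4·3+1·0 = 12
R: 2·0+6·0+1·3+6·2 = 15 | 4·3+1·3 = 15
Q: 2·1+6·0+1·6+6·0 = 8 | 4·2+1·0 = 8
A: 2·7+6·1+1·6+6·1 = 32 | 4·6+1·8 = 32
gcd(2,6,1,6,4,1) = 1

Coefficients: [2, 6, 1, 6, 4, 1]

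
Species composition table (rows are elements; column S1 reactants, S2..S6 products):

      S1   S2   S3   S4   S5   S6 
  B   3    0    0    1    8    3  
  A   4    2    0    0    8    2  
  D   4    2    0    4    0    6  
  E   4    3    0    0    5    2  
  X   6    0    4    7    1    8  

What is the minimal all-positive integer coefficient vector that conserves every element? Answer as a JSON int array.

B: 4·3 = 12 | 3·0+2·0+1·1+1·8+1·3 = 12
A: 4·4 = 16 | 3·2+2·0+1·0+1·8+1·2 = 16
D: 4·4 = 16 | 3·2+2·0+1·4+1·0+1·6 = 16
E: 4·4 = 16 | 3·3+2·0+1·0+1·5+1·2 = 16
X: 4·6 = 24 | 3·0+2·4+1·7+1·1+1·8 = 24
gcd(4,3,2,1,1,1) = 1

Coefficients: [4, 3, 2, 1, 1, 1]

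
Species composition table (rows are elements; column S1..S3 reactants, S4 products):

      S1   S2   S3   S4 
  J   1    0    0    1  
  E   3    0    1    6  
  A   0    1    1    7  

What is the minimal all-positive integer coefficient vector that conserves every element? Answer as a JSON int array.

Coefficients: [1, 4, 3, 1]

J: 1·1+4·0+3·0 = 1 | 1·1 = 1
E: 1·3+4·0+3·1 = 6 | 1·6 = 6
A: 1·0+4·1+3·1 = 7 | 1·7 = 7
gcd(1,4,3,1) = 1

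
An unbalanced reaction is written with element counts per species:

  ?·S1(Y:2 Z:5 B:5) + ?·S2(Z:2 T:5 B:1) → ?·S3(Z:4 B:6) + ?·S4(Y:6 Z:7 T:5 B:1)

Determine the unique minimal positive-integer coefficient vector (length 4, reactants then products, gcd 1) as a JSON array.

Coefficients: [6, 2, 5, 2]

Y: 6·2+2·0 = 12 | 5·0+2·6 = 12
Z: 6·5+2·2 = 34 | 5·4+2·7 = 34
T: 6·0+2·5 = 10 | 5·0+2·5 = 10
B: 6·5+2·1 = 32 | 5·6+2·1 = 32
gcd(6,2,5,2) = 1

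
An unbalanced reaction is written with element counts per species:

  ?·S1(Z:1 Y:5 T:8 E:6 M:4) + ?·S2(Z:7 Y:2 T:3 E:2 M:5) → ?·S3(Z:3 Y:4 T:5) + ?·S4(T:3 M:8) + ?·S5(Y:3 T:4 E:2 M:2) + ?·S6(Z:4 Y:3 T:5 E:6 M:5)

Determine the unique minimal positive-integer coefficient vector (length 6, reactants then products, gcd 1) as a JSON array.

Z: 5·1+4·7 = 33 | 3·3+1·0+1·0+6·4 = 33
Y: 5·5+4·2 = 33 | 3·4+1·0+1·3+6·3 = 33
T: 5·8+4·3 = 52 | 3·5+1·3+1·4+6·5 = 52
E: 5·6+4·2 = 38 | 3·0+1·0+1·2+6·6 = 38
M: 5·4+4·5 = 40 | 3·0+1·8+1·2+6·5 = 40
gcd(5,4,3,1,1,6) = 1

Coefficients: [5, 4, 3, 1, 1, 6]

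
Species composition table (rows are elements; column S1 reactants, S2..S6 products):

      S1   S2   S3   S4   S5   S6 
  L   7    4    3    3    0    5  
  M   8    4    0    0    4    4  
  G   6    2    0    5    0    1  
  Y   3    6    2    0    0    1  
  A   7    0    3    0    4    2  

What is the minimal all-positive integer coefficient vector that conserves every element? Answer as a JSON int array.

Coefficients: [3, 1, 1, 3, 4, 1]

L: 3·7 = 21 | 1·4+1·3+3·3+4·0+1·5 = 21
M: 3·8 = 24 | 1·4+1·0+3·0+4·4+1·4 = 24
G: 3·6 = 18 | 1·2+1·0+3·5+4·0+1·1 = 18
Y: 3·3 = 9 | 1·6+1·2+3·0+4·0+1·1 = 9
A: 3·7 = 21 | 1·0+1·3+3·0+4·4+1·2 = 21
gcd(3,1,1,3,4,1) = 1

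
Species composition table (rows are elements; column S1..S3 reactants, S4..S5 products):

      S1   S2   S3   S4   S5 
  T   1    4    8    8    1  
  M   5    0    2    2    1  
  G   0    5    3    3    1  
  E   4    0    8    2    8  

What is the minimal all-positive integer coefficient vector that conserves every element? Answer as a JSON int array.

T: 1·1+1·4+6·8 = 53 | 6·8+5·1 = 53
M: 1·5+1·0+6·2 = 17 | 6·2+5·1 = 17
G: 1·0+1·5+6·3 = 23 | 6·3+5·1 = 23
E: 1·4+1·0+6·8 = 52 | 6·2+5·8 = 52
gcd(1,1,6,6,5) = 1

Coefficients: [1, 1, 6, 6, 5]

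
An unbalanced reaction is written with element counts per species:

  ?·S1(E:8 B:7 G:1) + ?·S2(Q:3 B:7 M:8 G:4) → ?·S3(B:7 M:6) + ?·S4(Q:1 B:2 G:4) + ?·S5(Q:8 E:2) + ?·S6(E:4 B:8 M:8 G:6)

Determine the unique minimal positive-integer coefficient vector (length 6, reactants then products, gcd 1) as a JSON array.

Coefficients: [2, 6, 4, 2, 2, 3]

Q: 2·0+6·3 = 18 | 4·0+2·1+2·8+3·0 = 18
E: 2·8+6·0 = 16 | 4·0+2·0+2·2+3·4 = 16
B: 2·7+6·7 = 56 | 4·7+2·2+2·0+3·8 = 56
M: 2·0+6·8 = 48 | 4·6+2·0+2·0+3·8 = 48
G: 2·1+6·4 = 26 | 4·0+2·4+2·0+3·6 = 26
gcd(2,6,4,2,2,3) = 1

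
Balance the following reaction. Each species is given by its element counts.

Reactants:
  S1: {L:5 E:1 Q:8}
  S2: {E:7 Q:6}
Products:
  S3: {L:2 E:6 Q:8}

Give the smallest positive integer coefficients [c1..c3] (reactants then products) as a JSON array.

L: 2·5+4·0 = 10 | 5·2 = 10
E: 2·1+4·7 = 30 | 5·6 = 30
Q: 2·8+4·6 = 40 | 5·8 = 40
gcd(2,4,5) = 1

Coefficients: [2, 4, 5]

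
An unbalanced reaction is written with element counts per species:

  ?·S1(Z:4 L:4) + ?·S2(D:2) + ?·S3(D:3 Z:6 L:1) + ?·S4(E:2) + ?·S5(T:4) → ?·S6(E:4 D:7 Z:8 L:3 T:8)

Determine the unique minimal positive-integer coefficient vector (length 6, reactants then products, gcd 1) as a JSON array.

Coefficients: [1, 4, 2, 4, 4, 2]

E: 1·0+4·0+2·0+4·2+4·0 = 8 | 2·4 = 8
D: 1·0+4·2+2·3+4·0+4·0 = 14 | 2·7 = 14
Z: 1·4+4·0+2·6+4·0+4·0 = 16 | 2·8 = 16
L: 1·4+4·0+2·1+4·0+4·0 = 6 | 2·3 = 6
T: 1·0+4·0+2·0+4·0+4·4 = 16 | 2·8 = 16
gcd(1,4,2,4,4,2) = 1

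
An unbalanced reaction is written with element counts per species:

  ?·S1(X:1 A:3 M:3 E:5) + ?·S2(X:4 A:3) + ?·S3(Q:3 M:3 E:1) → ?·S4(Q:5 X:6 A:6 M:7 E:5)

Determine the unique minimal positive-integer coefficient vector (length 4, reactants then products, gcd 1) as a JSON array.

Coefficients: [2, 4, 5, 3]

Q: 2·0+4·0+5·3 = 15 | 3·5 = 15
X: 2·1+4·4+5·0 = 18 | 3·6 = 18
A: 2·3+4·3+5·0 = 18 | 3·6 = 18
M: 2·3+4·0+5·3 = 21 | 3·7 = 21
E: 2·5+4·0+5·1 = 15 | 3·5 = 15
gcd(2,4,5,3) = 1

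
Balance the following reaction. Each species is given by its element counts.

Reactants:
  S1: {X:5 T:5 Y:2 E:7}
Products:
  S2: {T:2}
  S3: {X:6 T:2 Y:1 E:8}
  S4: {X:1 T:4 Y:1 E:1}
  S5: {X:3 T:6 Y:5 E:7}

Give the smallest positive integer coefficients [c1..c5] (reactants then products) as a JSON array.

X: 6·5 = 30 | 2·0+4·6+3·1+1·3 = 30
T: 6·5 = 30 | 2·2+4·2+3·4+1·6 = 30
Y: 6·2 = 12 | 2·0+4·1+3·1+1·5 = 12
E: 6·7 = 42 | 2·0+4·8+3·1+1·7 = 42
gcd(6,2,4,3,1) = 1

Coefficients: [6, 2, 4, 3, 1]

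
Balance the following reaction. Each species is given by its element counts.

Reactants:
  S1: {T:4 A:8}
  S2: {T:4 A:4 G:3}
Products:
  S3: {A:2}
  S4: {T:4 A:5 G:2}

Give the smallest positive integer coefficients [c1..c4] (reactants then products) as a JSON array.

Coefficients: [2, 4, 1, 6]

T: 2·4+4·4 = 24 | 1·0+6·4 = 24
A: 2·8+4·4 = 32 | 1·2+6·5 = 32
G: 2·0+4·3 = 12 | 1·0+6·2 = 12
gcd(2,4,1,6) = 1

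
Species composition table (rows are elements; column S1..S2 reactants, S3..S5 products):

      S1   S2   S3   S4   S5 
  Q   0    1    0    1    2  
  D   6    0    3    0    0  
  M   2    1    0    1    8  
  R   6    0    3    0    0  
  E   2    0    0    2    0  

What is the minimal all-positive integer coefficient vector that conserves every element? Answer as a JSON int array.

Q: 3·0+5·1 = 5 | 6·0+3·1+1·2 = 5
D: 3·6+5·0 = 18 | 6·3+3·0+1·0 = 18
M: 3·2+5·1 = 11 | 6·0+3·1+1·8 = 11
R: 3·6+5·0 = 18 | 6·3+3·0+1·0 = 18
E: 3·2+5·0 = 6 | 6·0+3·2+1·0 = 6
gcd(3,5,6,3,1) = 1

Coefficients: [3, 5, 6, 3, 1]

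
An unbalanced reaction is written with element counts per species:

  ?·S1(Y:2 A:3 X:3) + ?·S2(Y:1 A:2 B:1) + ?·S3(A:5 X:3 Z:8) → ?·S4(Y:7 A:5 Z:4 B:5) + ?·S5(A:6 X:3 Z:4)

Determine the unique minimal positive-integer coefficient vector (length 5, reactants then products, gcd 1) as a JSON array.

Coefficients: [1, 5, 2, 1, 3]

Y: 1·2+5·1+2·0 = 7 | 1·7+3·0 = 7
A: 1·3+5·2+2·5 = 23 | 1·5+3·6 = 23
X: 1·3+5·0+2·3 = 9 | 1·0+3·3 = 9
Z: 1·0+5·0+2·8 = 16 | 1·4+3·4 = 16
B: 1·0+5·1+2·0 = 5 | 1·5+3·0 = 5
gcd(1,5,2,1,3) = 1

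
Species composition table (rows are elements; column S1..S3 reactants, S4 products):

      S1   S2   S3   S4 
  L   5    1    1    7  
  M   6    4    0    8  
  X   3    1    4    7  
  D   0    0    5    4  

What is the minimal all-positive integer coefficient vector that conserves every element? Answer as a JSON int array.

L: 6·5+1·1+4·1 = 35 | 5·7 = 35
M: 6·6+1·4+4·0 = 40 | 5·8 = 40
X: 6·3+1·1+4·4 = 35 | 5·7 = 35
D: 6·0+1·0+4·5 = 20 | 5·4 = 20
gcd(6,1,4,5) = 1

Coefficients: [6, 1, 4, 5]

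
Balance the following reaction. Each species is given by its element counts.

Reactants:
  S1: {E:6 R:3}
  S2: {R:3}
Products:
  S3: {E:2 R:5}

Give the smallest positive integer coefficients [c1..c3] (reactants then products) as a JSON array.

E: 1·6+4·0 = 6 | 3·2 = 6
R: 1·3+4·3 = 15 | 3·5 = 15
gcd(1,4,3) = 1

Coefficients: [1, 4, 3]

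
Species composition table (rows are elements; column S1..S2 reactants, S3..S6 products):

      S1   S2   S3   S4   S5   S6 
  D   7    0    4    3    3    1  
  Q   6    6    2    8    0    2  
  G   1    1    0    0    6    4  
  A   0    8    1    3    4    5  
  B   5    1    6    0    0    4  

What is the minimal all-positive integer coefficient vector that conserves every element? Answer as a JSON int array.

Coefficients: [6, 4, 5, 6, 1, 1]

D: 6·7+4·0 = 42 | 5·4+6·3+1·3+1·1 = 42
Q: 6·6+4·6 = 60 | 5·2+6·8+1·0+1·2 = 60
G: 6·1+4·1 = 10 | 5·0+6·0+1·6+1·4 = 10
A: 6·0+4·8 = 32 | 5·1+6·3+1·4+1·5 = 32
B: 6·5+4·1 = 34 | 5·6+6·0+1·0+1·4 = 34
gcd(6,4,5,6,1,1) = 1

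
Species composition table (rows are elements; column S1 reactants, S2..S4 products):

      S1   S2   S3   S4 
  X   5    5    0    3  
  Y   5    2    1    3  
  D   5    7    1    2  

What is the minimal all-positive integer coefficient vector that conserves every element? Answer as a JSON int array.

X: 4·5 = 20 | 1·5+3·0+5·3 = 20
Y: 4·5 = 20 | 1·2+3·1+5·3 = 20
D: 4·5 = 20 | 1·7+3·1+5·2 = 20
gcd(4,1,3,5) = 1

Coefficients: [4, 1, 3, 5]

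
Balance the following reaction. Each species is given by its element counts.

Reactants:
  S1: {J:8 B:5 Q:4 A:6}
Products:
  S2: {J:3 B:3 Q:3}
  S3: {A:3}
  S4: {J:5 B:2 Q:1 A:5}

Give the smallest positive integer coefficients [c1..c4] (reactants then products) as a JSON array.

Coefficients: [3, 3, 1, 3]

J: 3·8 = 24 | 3·3+1·0+3·5 = 24
B: 3·5 = 15 | 3·3+1·0+3·2 = 15
Q: 3·4 = 12 | 3·3+1·0+3·1 = 12
A: 3·6 = 18 | 3·0+1·3+3·5 = 18
gcd(3,3,1,3) = 1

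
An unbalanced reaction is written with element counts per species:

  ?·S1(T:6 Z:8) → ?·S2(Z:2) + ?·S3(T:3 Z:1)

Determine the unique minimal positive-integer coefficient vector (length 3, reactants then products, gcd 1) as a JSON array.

Coefficients: [1, 3, 2]

T: 1·6 = 6 | 3·0+2·3 = 6
Z: 1·8 = 8 | 3·2+2·1 = 8
gcd(1,3,2) = 1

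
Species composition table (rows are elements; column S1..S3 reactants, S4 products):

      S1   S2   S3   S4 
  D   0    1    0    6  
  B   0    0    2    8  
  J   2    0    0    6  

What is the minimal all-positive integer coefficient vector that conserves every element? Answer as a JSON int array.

D: 3·0+6·1+4·0 = 6 | 1·6 = 6
B: 3·0+6·0+4·2 = 8 | 1·8 = 8
J: 3·2+6·0+4·0 = 6 | 1·6 = 6
gcd(3,6,4,1) = 1

Coefficients: [3, 6, 4, 1]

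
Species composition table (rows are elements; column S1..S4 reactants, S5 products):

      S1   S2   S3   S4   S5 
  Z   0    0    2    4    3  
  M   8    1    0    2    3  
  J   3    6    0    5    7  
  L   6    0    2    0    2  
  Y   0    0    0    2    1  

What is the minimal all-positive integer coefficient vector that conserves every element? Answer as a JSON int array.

Coefficients: [1, 4, 3, 3, 6]

Z: 1·0+4·0+3·2+3·4 = 18 | 6·3 = 18
M: 1·8+4·1+3·0+3·2 = 18 | 6·3 = 18
J: 1·3+4·6+3·0+3·5 = 42 | 6·7 = 42
L: 1·6+4·0+3·2+3·0 = 12 | 6·2 = 12
Y: 1·0+4·0+3·0+3·2 = 6 | 6·1 = 6
gcd(1,4,3,3,6) = 1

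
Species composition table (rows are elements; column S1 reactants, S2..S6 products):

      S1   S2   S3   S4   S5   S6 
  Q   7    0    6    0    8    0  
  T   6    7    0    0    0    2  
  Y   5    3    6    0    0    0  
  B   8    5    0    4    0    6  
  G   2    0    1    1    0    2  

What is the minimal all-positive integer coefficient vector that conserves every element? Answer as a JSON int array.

Coefficients: [6, 4, 3, 1, 3, 4]

Q: 6·7 = 42 | 4·0+3·6+1·0+3·8+4·0 = 42
T: 6·6 = 36 | 4·7+3·0+1·0+3·0+4·2 = 36
Y: 6·5 = 30 | 4·3+3·6+1·0+3·0+4·0 = 30
B: 6·8 = 48 | 4·5+3·0+1·4+3·0+4·6 = 48
G: 6·2 = 12 | 4·0+3·1+1·1+3·0+4·2 = 12
gcd(6,4,3,1,3,4) = 1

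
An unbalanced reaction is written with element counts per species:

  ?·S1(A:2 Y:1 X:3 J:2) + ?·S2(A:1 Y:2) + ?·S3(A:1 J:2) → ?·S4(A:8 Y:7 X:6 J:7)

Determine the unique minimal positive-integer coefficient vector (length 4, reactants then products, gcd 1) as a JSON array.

Coefficients: [4, 5, 3, 2]

A: 4·2+5·1+3·1 = 16 | 2·8 = 16
Y: 4·1+5·2+3·0 = 14 | 2·7 = 14
X: 4·3+5·0+3·0 = 12 | 2·6 = 12
J: 4·2+5·0+3·2 = 14 | 2·7 = 14
gcd(4,5,3,2) = 1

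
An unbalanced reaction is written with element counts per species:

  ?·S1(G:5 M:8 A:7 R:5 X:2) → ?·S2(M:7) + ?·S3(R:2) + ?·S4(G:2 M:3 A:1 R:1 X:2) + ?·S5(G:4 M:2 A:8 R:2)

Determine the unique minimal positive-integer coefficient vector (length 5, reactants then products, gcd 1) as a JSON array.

G: 4·5 = 20 | 2·0+5·0+4·2+3·4 = 20
M: 4·8 = 32 | 2·7+5·0+4·3+3·2 = 32
A: 4·7 = 28 | 2·0+5·0+4·1+3·8 = 28
R: 4·5 = 20 | 2·0+5·2+4·1+3·2 = 20
X: 4·2 = 8 | 2·0+5·0+4·2+3·0 = 8
gcd(4,2,5,4,3) = 1

Coefficients: [4, 2, 5, 4, 3]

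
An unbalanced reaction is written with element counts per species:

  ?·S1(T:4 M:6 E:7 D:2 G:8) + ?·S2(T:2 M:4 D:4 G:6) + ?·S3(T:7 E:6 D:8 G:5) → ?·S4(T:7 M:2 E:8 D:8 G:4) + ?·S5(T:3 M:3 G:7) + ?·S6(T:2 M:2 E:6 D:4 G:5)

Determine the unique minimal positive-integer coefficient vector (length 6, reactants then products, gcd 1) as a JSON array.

Coefficients: [4, 1, 5, 5, 4, 3]

T: 4·4+1·2+5·7 = 53 | 5·7+4·3+3·2 = 53
M: 4·6+1·4+5·0 = 28 | 5·2+4·3+3·2 = 28
E: 4·7+1·0+5·6 = 58 | 5·8+4·0+3·6 = 58
D: 4·2+1·4+5·8 = 52 | 5·8+4·0+3·4 = 52
G: 4·8+1·6+5·5 = 63 | 5·4+4·7+3·5 = 63
gcd(4,1,5,5,4,3) = 1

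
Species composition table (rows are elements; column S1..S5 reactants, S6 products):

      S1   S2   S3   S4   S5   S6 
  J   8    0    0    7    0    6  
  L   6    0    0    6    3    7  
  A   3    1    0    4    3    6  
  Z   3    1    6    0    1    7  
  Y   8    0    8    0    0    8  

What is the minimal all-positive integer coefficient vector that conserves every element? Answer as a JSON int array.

Coefficients: [1, 5, 5, 4, 4, 6]

J: 1·8+5·0+5·0+4·7+4·0 = 36 | 6·6 = 36
L: 1·6+5·0+5·0+4·6+4·3 = 42 | 6·7 = 42
A: 1·3+5·1+5·0+4·4+4·3 = 36 | 6·6 = 36
Z: 1·3+5·1+5·6+4·0+4·1 = 42 | 6·7 = 42
Y: 1·8+5·0+5·8+4·0+4·0 = 48 | 6·8 = 48
gcd(1,5,5,4,4,6) = 1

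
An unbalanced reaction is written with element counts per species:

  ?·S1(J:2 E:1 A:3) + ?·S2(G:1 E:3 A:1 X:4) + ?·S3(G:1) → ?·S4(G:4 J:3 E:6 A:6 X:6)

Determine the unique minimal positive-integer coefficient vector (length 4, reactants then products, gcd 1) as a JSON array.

G: 3·0+3·1+5·1 = 8 | 2·4 = 8
J: 3·2+3·0+5·0 = 6 | 2·3 = 6
E: 3·1+3·3+5·0 = 12 | 2·6 = 12
A: 3·3+3·1+5·0 = 12 | 2·6 = 12
X: 3·0+3·4+5·0 = 12 | 2·6 = 12
gcd(3,3,5,2) = 1

Coefficients: [3, 3, 5, 2]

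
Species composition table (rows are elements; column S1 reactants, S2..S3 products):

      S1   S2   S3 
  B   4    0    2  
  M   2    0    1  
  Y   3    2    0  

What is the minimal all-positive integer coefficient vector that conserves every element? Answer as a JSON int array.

B: 2·4 = 8 | 3·0+4·2 = 8
M: 2·2 = 4 | 3·0+4·1 = 4
Y: 2·3 = 6 | 3·2+4·0 = 6
gcd(2,3,4) = 1

Coefficients: [2, 3, 4]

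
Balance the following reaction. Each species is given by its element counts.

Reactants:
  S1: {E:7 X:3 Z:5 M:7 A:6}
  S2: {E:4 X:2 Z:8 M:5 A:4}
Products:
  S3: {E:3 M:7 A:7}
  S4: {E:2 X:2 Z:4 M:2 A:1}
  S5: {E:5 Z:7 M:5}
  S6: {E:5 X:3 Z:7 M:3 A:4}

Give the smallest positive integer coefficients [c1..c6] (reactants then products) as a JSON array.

E: 5·7+6·4 = 59 | 4·3+6·2+2·5+5·5 = 59
X: 5·3+6·2 = 27 | 4·0+6·2+2·0+5·3 = 27
Z: 5·5+6·8 = 73 | 4·0+6·4+2·7+5·7 = 73
M: 5·7+6·5 = 65 | 4·7+6·2+2·5+5·3 = 65
A: 5·6+6·4 = 54 | 4·7+6·1+2·0+5·4 = 54
gcd(5,6,4,6,2,5) = 1

Coefficients: [5, 6, 4, 6, 2, 5]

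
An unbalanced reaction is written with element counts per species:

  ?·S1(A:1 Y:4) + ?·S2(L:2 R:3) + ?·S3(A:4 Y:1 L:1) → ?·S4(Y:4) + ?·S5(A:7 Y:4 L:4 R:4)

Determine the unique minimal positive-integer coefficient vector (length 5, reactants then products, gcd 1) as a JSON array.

A: 5·1+4·0+4·4 = 21 | 3·0+3·7 = 21
Y: 5·4+4·0+4·1 = 24 | 3·4+3·4 = 24
L: 5·0+4·2+4·1 = 12 | 3·0+3·4 = 12
R: 5·0+4·3+4·0 = 12 | 3·0+3·4 = 12
gcd(5,4,4,3,3) = 1

Coefficients: [5, 4, 4, 3, 3]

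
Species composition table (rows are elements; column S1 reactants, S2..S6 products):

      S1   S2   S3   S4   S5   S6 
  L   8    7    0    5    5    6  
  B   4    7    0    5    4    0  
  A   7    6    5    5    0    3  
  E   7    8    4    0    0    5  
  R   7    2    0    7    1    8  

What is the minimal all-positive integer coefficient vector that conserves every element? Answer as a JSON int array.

Coefficients: [5, 1, 3, 1, 2, 3]

L: 5·8 = 40 | 1·7+3·0+1·5+2·5+3·6 = 40
B: 5·4 = 20 | 1·7+3·0+1·5+2·4+3·0 = 20
A: 5·7 = 35 | 1·6+3·5+1·5+2·0+3·3 = 35
E: 5·7 = 35 | 1·8+3·4+1·0+2·0+3·5 = 35
R: 5·7 = 35 | 1·2+3·0+1·7+2·1+3·8 = 35
gcd(5,1,3,1,2,3) = 1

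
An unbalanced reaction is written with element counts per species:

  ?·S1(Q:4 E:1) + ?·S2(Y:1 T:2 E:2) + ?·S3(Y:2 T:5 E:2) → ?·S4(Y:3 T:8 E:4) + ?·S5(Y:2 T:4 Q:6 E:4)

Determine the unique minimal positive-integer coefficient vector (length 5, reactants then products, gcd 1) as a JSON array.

Y: 6·0+5·1+6·2 = 17 | 3·3+4·2 = 17
T: 6·0+5·2+6·5 = 40 | 3·8+4·4 = 40
Q: 6·4+5·0+6·0 = 24 | 3·0+4·6 = 24
E: 6·1+5·2+6·2 = 28 | 3·4+4·4 = 28
gcd(6,5,6,3,4) = 1

Coefficients: [6, 5, 6, 3, 4]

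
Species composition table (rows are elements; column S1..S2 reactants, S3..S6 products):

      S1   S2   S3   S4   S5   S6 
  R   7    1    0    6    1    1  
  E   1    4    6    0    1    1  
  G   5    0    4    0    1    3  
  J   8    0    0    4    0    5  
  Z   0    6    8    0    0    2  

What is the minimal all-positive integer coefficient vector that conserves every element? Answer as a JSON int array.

Coefficients: [5, 4, 2, 5, 5, 4]

R: 5·7+4·1 = 39 | 2·0+5·6+5·1+4·1 = 39
E: 5·1+4·4 = 21 | 2·6+5·0+5·1+4·1 = 21
G: 5·5+4·0 = 25 | 2·4+5·0+5·1+4·3 = 25
J: 5·8+4·0 = 40 | 2·0+5·4+5·0+4·5 = 40
Z: 5·0+4·6 = 24 | 2·8+5·0+5·0+4·2 = 24
gcd(5,4,2,5,5,4) = 1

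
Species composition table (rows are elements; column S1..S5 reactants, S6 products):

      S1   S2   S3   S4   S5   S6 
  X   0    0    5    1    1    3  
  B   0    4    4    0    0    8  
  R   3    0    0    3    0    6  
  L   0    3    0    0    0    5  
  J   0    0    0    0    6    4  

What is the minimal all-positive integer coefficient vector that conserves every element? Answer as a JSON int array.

Coefficients: [4, 5, 1, 2, 2, 3]

X: 4·0+5·0+1·5+2·1+2·1 = 9 | 3·3 = 9
B: 4·0+5·4+1·4+2·0+2·0 = 24 | 3·8 = 24
R: 4·3+5·0+1·0+2·3+2·0 = 18 | 3·6 = 18
L: 4·0+5·3+1·0+2·0+2·0 = 15 | 3·5 = 15
J: 4·0+5·0+1·0+2·0+2·6 = 12 | 3·4 = 12
gcd(4,5,1,2,2,3) = 1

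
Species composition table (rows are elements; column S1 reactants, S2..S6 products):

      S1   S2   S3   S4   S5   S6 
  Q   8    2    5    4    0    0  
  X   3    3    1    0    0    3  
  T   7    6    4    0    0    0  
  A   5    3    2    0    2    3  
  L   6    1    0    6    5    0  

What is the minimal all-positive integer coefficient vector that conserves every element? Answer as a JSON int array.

Q: 6·8 = 48 | 3·2+6·5+3·4+3·0+1·0 = 48
X: 6·3 = 18 | 3·3+6·1+3·0+3·0+1·3 = 18
T: 6·7 = 42 | 3·6+6·4+3·0+3·0+1·0 = 42
A: 6·5 = 30 | 3·3+6·2+3·0+3·2+1·3 = 30
L: 6·6 = 36 | 3·1+6·0+3·6+3·5+1·0 = 36
gcd(6,3,6,3,3,1) = 1

Coefficients: [6, 3, 6, 3, 3, 1]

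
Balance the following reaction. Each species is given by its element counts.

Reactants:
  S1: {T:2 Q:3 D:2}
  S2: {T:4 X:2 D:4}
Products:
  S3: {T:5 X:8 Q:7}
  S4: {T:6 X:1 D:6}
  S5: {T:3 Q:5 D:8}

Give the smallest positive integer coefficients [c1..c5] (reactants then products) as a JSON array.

T: 4·2+6·4 = 32 | 1·5+4·6+1·3 = 32
X: 4·0+6·2 = 12 | 1·8+4·1+1·0 = 12
Q: 4·3+6·0 = 12 | 1·7+4·0+1·5 = 12
D: 4·2+6·4 = 32 | 1·0+4·6+1·8 = 32
gcd(4,6,1,4,1) = 1

Coefficients: [4, 6, 1, 4, 1]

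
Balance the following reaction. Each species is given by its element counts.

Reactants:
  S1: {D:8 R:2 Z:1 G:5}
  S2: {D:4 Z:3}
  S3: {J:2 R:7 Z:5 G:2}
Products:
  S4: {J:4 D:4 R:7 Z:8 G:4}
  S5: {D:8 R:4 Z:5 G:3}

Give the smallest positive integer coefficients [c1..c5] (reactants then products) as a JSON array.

J: 3·0+6·0+4·2 = 8 | 2·4+5·0 = 8
D: 3·8+6·4+4·0 = 48 | 2·4+5·8 = 48
R: 3·2+6·0+4·7 = 34 | 2·7+5·4 = 34
Z: 3·1+6·3+4·5 = 41 | 2·8+5·5 = 41
G: 3·5+6·0+4·2 = 23 | 2·4+5·3 = 23
gcd(3,6,4,2,5) = 1

Coefficients: [3, 6, 4, 2, 5]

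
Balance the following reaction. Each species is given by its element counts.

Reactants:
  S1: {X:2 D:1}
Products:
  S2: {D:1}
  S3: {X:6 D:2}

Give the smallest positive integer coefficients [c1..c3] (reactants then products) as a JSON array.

X: 3·2 = 6 | 1·0+1·6 = 6
D: 3·1 = 3 | 1·1+1·2 = 3
gcd(3,1,1) = 1

Coefficients: [3, 1, 1]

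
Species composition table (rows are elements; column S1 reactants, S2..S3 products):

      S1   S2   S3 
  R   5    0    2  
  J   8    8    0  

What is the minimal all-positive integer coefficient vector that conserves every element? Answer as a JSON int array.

R: 2·5 = 10 | 2·0+5·2 = 10
J: 2·8 = 16 | 2·8+5·0 = 16
gcd(2,2,5) = 1

Coefficients: [2, 2, 5]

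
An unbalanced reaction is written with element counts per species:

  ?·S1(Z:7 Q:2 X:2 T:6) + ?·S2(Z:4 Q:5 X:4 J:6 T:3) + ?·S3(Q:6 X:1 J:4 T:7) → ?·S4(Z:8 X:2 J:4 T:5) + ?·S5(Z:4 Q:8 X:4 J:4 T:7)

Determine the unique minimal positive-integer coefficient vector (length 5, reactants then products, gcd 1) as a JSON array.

Coefficients: [4, 4, 2, 3, 5]

Z: 4·7+4·4+2·0 = 44 | 3·8+5·4 = 44
Q: 4·2+4·5+2·6 = 40 | 3·0+5·8 = 40
X: 4·2+4·4+2·1 = 26 | 3·2+5·4 = 26
J: 4·0+4·6+2·4 = 32 | 3·4+5·4 = 32
T: 4·6+4·3+2·7 = 50 | 3·5+5·7 = 50
gcd(4,4,2,3,5) = 1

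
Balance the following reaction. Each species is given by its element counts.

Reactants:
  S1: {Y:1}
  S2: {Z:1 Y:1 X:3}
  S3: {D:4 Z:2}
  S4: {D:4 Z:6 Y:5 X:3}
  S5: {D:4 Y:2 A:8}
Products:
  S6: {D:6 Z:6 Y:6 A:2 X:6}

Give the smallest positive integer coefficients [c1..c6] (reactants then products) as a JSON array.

Coefficients: [6, 6, 3, 2, 1, 4]

D: 6·0+6·0+3·4+2·4+1·4 = 24 | 4·6 = 24
Z: 6·0+6·1+3·2+2·6+1·0 = 24 | 4·6 = 24
Y: 6·1+6·1+3·0+2·5+1·2 = 24 | 4·6 = 24
A: 6·0+6·0+3·0+2·0+1·8 = 8 | 4·2 = 8
X: 6·0+6·3+3·0+2·3+1·0 = 24 | 4·6 = 24
gcd(6,6,3,2,1,4) = 1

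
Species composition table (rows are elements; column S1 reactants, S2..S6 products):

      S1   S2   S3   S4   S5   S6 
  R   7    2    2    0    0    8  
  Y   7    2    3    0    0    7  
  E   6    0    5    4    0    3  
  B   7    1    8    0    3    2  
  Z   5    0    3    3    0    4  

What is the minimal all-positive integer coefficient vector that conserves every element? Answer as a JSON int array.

R: 6·7 = 42 | 6·2+3·2+3·0+2·0+3·8 = 42
Y: 6·7 = 42 | 6·2+3·3+3·0+2·0+3·7 = 42
E: 6·6 = 36 | 6·0+3·5+3·4+2·0+3·3 = 36
B: 6·7 = 42 | 6·1+3·8+3·0+2·3+3·2 = 42
Z: 6·5 = 30 | 6·0+3·3+3·3+2·0+3·4 = 30
gcd(6,6,3,3,2,3) = 1

Coefficients: [6, 6, 3, 3, 2, 3]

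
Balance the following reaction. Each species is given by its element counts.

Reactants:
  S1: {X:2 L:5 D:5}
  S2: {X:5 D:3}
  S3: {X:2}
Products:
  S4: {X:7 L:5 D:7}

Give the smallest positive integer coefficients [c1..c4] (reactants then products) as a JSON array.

X: 6·2+4·5+5·2 = 42 | 6·7 = 42
L: 6·5+4·0+5·0 = 30 | 6·5 = 30
D: 6·5+4·3+5·0 = 42 | 6·7 = 42
gcd(6,4,5,6) = 1

Coefficients: [6, 4, 5, 6]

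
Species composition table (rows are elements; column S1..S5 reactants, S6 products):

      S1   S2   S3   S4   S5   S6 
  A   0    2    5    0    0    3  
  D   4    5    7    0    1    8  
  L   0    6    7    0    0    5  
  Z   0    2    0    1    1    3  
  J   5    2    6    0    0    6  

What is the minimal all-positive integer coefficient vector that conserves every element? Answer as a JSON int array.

Coefficients: [2, 1, 2, 5, 5, 4]

A: 2·0+1·2+2·5+5·0+5·0 = 12 | 4·3 = 12
D: 2·4+1·5+2·7+5·0+5·1 = 32 | 4·8 = 32
L: 2·0+1·6+2·7+5·0+5·0 = 20 | 4·5 = 20
Z: 2·0+1·2+2·0+5·1+5·1 = 12 | 4·3 = 12
J: 2·5+1·2+2·6+5·0+5·0 = 24 | 4·6 = 24
gcd(2,1,2,5,5,4) = 1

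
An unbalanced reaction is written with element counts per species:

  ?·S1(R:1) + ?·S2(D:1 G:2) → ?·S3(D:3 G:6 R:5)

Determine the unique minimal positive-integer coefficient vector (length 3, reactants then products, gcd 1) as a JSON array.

D: 5·0+3·1 = 3 | 1·3 = 3
G: 5·0+3·2 = 6 | 1·6 = 6
R: 5·1+3·0 = 5 | 1·5 = 5
gcd(5,3,1) = 1

Coefficients: [5, 3, 1]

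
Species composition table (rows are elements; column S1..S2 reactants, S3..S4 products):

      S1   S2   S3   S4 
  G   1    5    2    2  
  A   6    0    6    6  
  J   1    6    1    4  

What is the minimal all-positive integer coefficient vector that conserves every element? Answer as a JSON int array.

G: 5·1+1·5 = 10 | 3·2+2·2 = 10
A: 5·6+1·0 = 30 | 3·6+2·6 = 30
J: 5·1+1·6 = 11 | 3·1+2·4 = 11
gcd(5,1,3,2) = 1

Coefficients: [5, 1, 3, 2]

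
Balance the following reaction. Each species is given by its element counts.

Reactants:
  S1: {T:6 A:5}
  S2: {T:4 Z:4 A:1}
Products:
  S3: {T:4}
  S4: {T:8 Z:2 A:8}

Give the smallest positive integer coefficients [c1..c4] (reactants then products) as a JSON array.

Coefficients: [6, 2, 3, 4]

T: 6·6+2·4 = 44 | 3·4+4·8 = 44
Z: 6·0+2·4 = 8 | 3·0+4·2 = 8
A: 6·5+2·1 = 32 | 3·0+4·8 = 32
gcd(6,2,3,4) = 1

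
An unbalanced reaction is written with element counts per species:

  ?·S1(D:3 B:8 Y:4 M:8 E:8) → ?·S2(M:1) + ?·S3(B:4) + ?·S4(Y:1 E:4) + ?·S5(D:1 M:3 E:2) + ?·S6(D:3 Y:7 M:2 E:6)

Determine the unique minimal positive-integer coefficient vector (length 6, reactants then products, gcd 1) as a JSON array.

D: 2·3 = 6 | 5·0+4·0+1·0+3·1+1·3 = 6
B: 2·8 = 16 | 5·0+4·4+1·0+3·0+1·0 = 16
Y: 2·4 = 8 | 5·0+4·0+1·1+3·0+1·7 = 8
M: 2·8 = 16 | 5·1+4·0+1·0+3·3+1·2 = 16
E: 2·8 = 16 | 5·0+4·0+1·4+3·2+1·6 = 16
gcd(2,5,4,1,3,1) = 1

Coefficients: [2, 5, 4, 1, 3, 1]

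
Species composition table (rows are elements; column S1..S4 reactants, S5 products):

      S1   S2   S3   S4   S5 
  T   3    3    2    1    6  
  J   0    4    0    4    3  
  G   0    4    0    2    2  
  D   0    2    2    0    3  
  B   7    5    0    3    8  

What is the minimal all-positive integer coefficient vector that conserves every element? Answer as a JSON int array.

Coefficients: [3, 1, 5, 2, 4]

T: 3·3+1·3+5·2+2·1 = 24 | 4·6 = 24
J: 3·0+1·4+5·0+2·4 = 12 | 4·3 = 12
G: 3·0+1·4+5·0+2·2 = 8 | 4·2 = 8
D: 3·0+1·2+5·2+2·0 = 12 | 4·3 = 12
B: 3·7+1·5+5·0+2·3 = 32 | 4·8 = 32
gcd(3,1,5,2,4) = 1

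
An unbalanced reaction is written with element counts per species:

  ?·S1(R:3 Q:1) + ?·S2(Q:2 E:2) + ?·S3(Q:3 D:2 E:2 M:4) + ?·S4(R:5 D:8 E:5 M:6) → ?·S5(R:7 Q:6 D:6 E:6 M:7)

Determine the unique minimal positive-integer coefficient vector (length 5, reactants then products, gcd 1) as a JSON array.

R: 6·3+3·0+4·0+2·5 = 28 | 4·7 = 28
Q: 6·1+3·2+4·3+2·0 = 24 | 4·6 = 24
D: 6·0+3·0+4·2+2·8 = 24 | 4·6 = 24
E: 6·0+3·2+4·2+2·5 = 24 | 4·6 = 24
M: 6·0+3·0+4·4+2·6 = 28 | 4·7 = 28
gcd(6,3,4,2,4) = 1

Coefficients: [6, 3, 4, 2, 4]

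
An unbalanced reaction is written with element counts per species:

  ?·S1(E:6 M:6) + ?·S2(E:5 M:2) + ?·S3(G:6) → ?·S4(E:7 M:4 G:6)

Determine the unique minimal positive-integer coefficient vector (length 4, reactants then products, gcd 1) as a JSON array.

E: 1·6+3·5+3·0 = 21 | 3·7 = 21
M: 1·6+3·2+3·0 = 12 | 3·4 = 12
G: 1·0+3·0+3·6 = 18 | 3·6 = 18
gcd(1,3,3,3) = 1

Coefficients: [1, 3, 3, 3]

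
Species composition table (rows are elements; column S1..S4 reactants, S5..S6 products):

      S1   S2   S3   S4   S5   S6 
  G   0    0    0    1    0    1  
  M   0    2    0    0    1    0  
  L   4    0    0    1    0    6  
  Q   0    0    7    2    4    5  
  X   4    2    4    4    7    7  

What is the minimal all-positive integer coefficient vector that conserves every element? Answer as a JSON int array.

Coefficients: [5, 2, 4, 4, 4, 4]

G: 5·0+2·0+4·0+4·1 = 4 | 4·0+4·1 = 4
M: 5·0+2·2+4·0+4·0 = 4 | 4·1+4·0 = 4
L: 5·4+2·0+4·0+4·1 = 24 | 4·0+4·6 = 24
Q: 5·0+2·0+4·7+4·2 = 36 | 4·4+4·5 = 36
X: 5·4+2·2+4·4+4·4 = 56 | 4·7+4·7 = 56
gcd(5,2,4,4,4,4) = 1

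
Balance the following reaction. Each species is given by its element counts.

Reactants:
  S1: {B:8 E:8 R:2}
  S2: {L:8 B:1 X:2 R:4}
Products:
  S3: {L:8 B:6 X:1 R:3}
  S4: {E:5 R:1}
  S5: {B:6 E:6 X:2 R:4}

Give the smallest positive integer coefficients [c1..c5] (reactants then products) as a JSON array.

Coefficients: [2, 2, 2, 2, 1]

L: 2·0+2·8 = 16 | 2·8+2·0+1·0 = 16
B: 2·8+2·1 = 18 | 2·6+2·0+1·6 = 18
E: 2·8+2·0 = 16 | 2·0+2·5+1·6 = 16
X: 2·0+2·2 = 4 | 2·1+2·0+1·2 = 4
R: 2·2+2·4 = 12 | 2·3+2·1+1·4 = 12
gcd(2,2,2,2,1) = 1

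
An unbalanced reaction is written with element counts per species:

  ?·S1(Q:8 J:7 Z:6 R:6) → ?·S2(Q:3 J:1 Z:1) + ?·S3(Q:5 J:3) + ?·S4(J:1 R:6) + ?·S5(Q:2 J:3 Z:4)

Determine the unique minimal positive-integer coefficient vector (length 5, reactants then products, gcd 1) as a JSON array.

Q: 5·8 = 40 | 6·3+2·5+5·0+6·2 = 40
J: 5·7 = 35 | 6·1+2·3+5·1+6·3 = 35
Z: 5·6 = 30 | 6·1+2·0+5·0+6·4 = 30
R: 5·6 = 30 | 6·0+2·0+5·6+6·0 = 30
gcd(5,6,2,5,6) = 1

Coefficients: [5, 6, 2, 5, 6]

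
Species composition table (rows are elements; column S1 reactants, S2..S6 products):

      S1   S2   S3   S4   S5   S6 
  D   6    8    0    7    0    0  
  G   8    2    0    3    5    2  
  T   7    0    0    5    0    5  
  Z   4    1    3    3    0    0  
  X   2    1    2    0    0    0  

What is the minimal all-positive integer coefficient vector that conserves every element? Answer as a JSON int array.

D: 5·6 = 30 | 2·8+4·0+2·7+4·0+5·0 = 30
G: 5·8 = 40 | 2·2+4·0+2·3+4·5+5·2 = 40
T: 5·7 = 35 | 2·0+4·0+2·5+4·0+5·5 = 35
Z: 5·4 = 20 | 2·1+4·3+2·3+4·0+5·0 = 20
X: 5·2 = 10 | 2·1+4·2+2·0+4·0+5·0 = 10
gcd(5,2,4,2,4,5) = 1

Coefficients: [5, 2, 4, 2, 4, 5]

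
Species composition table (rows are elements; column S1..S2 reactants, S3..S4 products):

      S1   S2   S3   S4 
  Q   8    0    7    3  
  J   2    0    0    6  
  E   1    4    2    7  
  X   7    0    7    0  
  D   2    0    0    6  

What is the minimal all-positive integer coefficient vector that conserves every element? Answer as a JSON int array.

Q: 6·8+5·0 = 48 | 6·7+2·3 = 48
J: 6·2+5·0 = 12 | 6·0+2·6 = 12
E: 6·1+5·4 = 26 | 6·2+2·7 = 26
X: 6·7+5·0 = 42 | 6·7+2·0 = 42
D: 6·2+5·0 = 12 | 6·0+2·6 = 12
gcd(6,5,6,2) = 1

Coefficients: [6, 5, 6, 2]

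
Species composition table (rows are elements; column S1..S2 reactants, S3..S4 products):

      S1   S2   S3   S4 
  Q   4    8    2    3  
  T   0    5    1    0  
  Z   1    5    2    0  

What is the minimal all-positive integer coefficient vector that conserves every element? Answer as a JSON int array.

Q: 5·4+1·8 = 28 | 5·2+6·3 = 28
T: 5·0+1·5 = 5 | 5·1+6·0 = 5
Z: 5·1+1·5 = 10 | 5·2+6·0 = 10
gcd(5,1,5,6) = 1

Coefficients: [5, 1, 5, 6]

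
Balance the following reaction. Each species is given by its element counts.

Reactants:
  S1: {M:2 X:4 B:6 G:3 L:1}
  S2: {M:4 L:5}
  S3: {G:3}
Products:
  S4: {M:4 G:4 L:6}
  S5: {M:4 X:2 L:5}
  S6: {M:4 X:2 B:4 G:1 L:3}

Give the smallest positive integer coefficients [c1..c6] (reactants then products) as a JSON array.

M: 2·2+6·4+3·0 = 28 | 3·4+1·4+3·4 = 28
X: 2·4+6·0+3·0 = 8 | 3·0+1·2+3·2 = 8
B: 2·6+6·0+3·0 = 12 | 3·0+1·0+3·4 = 12
G: 2·3+6·0+3·3 = 15 | 3·4+1·0+3·1 = 15
L: 2·1+6·5+3·0 = 32 | 3·6+1·5+3·3 = 32
gcd(2,6,3,3,1,3) = 1

Coefficients: [2, 6, 3, 3, 1, 3]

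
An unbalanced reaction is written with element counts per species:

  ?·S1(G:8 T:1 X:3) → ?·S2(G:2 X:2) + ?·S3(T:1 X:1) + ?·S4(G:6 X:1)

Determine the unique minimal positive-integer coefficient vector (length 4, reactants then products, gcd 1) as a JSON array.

G: 5·8 = 40 | 2·2+5·0+6·6 = 40
T: 5·1 = 5 | 2·0+5·1+6·0 = 5
X: 5·3 = 15 | 2·2+5·1+6·1 = 15
gcd(5,2,5,6) = 1

Coefficients: [5, 2, 5, 6]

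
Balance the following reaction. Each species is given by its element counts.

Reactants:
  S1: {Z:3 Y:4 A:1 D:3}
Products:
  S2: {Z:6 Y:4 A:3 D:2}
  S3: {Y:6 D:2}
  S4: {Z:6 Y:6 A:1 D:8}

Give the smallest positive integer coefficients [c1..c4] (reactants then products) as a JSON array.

Coefficients: [4, 1, 1, 1]

Z: 4·3 = 12 | 1·6+1·0+1·6 = 12
Y: 4·4 = 16 | 1·4+1·6+1·6 = 16
A: 4·1 = 4 | 1·3+1·0+1·1 = 4
D: 4·3 = 12 | 1·2+1·2+1·8 = 12
gcd(4,1,1,1) = 1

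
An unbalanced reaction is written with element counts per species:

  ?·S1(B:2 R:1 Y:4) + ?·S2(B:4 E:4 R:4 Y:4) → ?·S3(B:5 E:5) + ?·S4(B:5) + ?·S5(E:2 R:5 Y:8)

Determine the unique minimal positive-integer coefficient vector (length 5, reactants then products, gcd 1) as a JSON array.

Coefficients: [5, 5, 2, 4, 5]

B: 5·2+5·4 = 30 | 2·5+4·5+5·0 = 30
E: 5·0+5·4 = 20 | 2·5+4·0+5·2 = 20
R: 5·1+5·4 = 25 | 2·0+4·0+5·5 = 25
Y: 5·4+5·4 = 40 | 2·0+4·0+5·8 = 40
gcd(5,5,2,4,5) = 1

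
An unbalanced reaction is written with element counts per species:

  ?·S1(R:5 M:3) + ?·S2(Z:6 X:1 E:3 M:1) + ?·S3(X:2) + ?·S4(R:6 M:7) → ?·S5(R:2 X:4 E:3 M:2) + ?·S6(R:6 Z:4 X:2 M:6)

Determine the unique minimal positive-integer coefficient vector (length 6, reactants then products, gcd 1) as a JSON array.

R: 2·5+2·0+6·0+2·6 = 22 | 2·2+3·6 = 22
Z: 2·0+2·6+6·0+2·0 = 12 | 2·0+3·4 = 12
X: 2·0+2·1+6·2+2·0 = 14 | 2·4+3·2 = 14
E: 2·0+2·3+6·0+2·0 = 6 | 2·3+3·0 = 6
M: 2·3+2·1+6·0+2·7 = 22 | 2·2+3·6 = 22
gcd(2,2,6,2,2,3) = 1

Coefficients: [2, 2, 6, 2, 2, 3]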